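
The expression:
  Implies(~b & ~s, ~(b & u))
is always true.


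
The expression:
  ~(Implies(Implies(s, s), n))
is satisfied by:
  {n: False}


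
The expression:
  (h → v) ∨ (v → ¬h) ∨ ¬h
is always true.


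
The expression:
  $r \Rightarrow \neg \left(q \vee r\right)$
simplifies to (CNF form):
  $\neg r$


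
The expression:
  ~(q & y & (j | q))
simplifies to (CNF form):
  ~q | ~y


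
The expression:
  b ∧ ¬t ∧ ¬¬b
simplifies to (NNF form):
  b ∧ ¬t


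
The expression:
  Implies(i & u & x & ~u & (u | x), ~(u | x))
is always true.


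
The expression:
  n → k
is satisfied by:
  {k: True, n: False}
  {n: False, k: False}
  {n: True, k: True}


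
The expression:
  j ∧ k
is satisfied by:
  {j: True, k: True}


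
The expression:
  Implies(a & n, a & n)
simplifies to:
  True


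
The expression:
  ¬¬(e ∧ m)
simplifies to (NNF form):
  e ∧ m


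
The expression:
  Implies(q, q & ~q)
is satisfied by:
  {q: False}


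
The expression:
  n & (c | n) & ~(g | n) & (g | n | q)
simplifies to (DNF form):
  False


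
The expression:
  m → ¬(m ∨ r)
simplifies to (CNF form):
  ¬m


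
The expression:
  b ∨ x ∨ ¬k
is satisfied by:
  {x: True, b: True, k: False}
  {x: True, k: False, b: False}
  {b: True, k: False, x: False}
  {b: False, k: False, x: False}
  {x: True, b: True, k: True}
  {x: True, k: True, b: False}
  {b: True, k: True, x: False}


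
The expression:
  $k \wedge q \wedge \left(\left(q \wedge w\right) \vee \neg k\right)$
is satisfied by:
  {w: True, q: True, k: True}


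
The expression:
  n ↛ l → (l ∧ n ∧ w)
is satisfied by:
  {l: True, n: False}
  {n: False, l: False}
  {n: True, l: True}


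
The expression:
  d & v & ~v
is never true.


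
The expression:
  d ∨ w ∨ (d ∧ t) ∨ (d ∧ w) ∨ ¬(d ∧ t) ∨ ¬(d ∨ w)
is always true.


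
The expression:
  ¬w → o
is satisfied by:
  {o: True, w: True}
  {o: True, w: False}
  {w: True, o: False}


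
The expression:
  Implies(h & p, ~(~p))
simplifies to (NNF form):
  True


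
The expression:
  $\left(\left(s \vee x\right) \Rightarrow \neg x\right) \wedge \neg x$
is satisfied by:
  {x: False}


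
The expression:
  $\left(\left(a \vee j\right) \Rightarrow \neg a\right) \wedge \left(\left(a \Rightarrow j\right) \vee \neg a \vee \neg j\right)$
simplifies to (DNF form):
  $\neg a$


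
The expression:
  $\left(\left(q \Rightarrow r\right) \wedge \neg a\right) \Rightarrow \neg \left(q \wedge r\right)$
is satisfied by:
  {a: True, q: False, r: False}
  {q: False, r: False, a: False}
  {r: True, a: True, q: False}
  {r: True, q: False, a: False}
  {a: True, q: True, r: False}
  {q: True, a: False, r: False}
  {r: True, q: True, a: True}


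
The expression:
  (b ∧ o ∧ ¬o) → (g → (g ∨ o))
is always true.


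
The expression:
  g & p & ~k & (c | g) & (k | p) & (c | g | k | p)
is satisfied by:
  {p: True, g: True, k: False}


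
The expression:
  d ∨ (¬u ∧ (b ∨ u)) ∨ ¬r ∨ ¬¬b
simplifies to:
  b ∨ d ∨ ¬r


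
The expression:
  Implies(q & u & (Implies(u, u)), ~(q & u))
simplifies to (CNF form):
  ~q | ~u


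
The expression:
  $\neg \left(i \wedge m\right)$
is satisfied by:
  {m: False, i: False}
  {i: True, m: False}
  {m: True, i: False}


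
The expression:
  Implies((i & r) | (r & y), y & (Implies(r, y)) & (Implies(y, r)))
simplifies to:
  y | ~i | ~r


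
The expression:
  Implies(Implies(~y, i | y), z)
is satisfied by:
  {z: True, i: False, y: False}
  {y: True, z: True, i: False}
  {z: True, i: True, y: False}
  {y: True, z: True, i: True}
  {y: False, i: False, z: False}


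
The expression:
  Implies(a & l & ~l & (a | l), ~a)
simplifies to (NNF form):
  True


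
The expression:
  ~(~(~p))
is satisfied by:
  {p: False}


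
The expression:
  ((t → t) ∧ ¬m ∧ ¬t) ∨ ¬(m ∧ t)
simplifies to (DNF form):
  ¬m ∨ ¬t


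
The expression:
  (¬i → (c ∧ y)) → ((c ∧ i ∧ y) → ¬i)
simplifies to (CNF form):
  ¬c ∨ ¬i ∨ ¬y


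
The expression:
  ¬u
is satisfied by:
  {u: False}


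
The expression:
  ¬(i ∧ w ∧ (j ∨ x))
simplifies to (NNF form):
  (¬j ∧ ¬x) ∨ ¬i ∨ ¬w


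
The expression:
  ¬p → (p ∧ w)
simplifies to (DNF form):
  p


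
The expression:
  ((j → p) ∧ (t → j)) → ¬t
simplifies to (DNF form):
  ¬j ∨ ¬p ∨ ¬t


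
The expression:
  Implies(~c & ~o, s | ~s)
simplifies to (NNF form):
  True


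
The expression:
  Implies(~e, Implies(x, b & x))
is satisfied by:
  {b: True, e: True, x: False}
  {b: True, e: False, x: False}
  {e: True, b: False, x: False}
  {b: False, e: False, x: False}
  {b: True, x: True, e: True}
  {b: True, x: True, e: False}
  {x: True, e: True, b: False}


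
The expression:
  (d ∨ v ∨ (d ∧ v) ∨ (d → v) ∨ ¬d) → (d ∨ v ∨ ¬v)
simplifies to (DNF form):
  True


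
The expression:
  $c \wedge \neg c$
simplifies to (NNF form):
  $\text{False}$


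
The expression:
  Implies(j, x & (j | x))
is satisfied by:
  {x: True, j: False}
  {j: False, x: False}
  {j: True, x: True}


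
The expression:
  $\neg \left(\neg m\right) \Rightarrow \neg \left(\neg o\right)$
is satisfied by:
  {o: True, m: False}
  {m: False, o: False}
  {m: True, o: True}


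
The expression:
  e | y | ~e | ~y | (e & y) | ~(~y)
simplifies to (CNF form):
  True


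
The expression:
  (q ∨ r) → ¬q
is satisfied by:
  {q: False}


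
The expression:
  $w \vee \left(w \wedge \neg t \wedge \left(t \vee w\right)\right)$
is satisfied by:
  {w: True}


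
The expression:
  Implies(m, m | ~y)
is always true.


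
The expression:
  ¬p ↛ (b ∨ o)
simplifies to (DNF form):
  ¬b ∧ ¬o ∧ ¬p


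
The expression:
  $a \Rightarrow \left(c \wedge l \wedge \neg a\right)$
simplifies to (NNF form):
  $\neg a$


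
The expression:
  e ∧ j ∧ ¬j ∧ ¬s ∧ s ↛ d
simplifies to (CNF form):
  False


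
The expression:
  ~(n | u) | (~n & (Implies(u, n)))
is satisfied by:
  {n: False, u: False}


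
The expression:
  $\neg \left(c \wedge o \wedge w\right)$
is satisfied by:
  {w: False, c: False, o: False}
  {o: True, w: False, c: False}
  {c: True, w: False, o: False}
  {o: True, c: True, w: False}
  {w: True, o: False, c: False}
  {o: True, w: True, c: False}
  {c: True, w: True, o: False}


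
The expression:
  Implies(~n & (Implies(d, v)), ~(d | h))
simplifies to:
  n | (d & ~v) | (~d & ~h)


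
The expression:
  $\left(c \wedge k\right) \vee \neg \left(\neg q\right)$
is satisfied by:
  {k: True, q: True, c: True}
  {k: True, q: True, c: False}
  {q: True, c: True, k: False}
  {q: True, c: False, k: False}
  {k: True, c: True, q: False}


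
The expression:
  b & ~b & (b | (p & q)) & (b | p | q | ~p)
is never true.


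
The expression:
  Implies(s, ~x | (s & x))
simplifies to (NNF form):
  True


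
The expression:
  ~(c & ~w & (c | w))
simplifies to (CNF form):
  w | ~c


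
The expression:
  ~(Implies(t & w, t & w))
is never true.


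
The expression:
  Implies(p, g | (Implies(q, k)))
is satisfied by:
  {g: True, k: True, p: False, q: False}
  {g: True, p: False, q: False, k: False}
  {k: True, p: False, q: False, g: False}
  {k: False, p: False, q: False, g: False}
  {g: True, q: True, k: True, p: False}
  {g: True, q: True, k: False, p: False}
  {q: True, k: True, g: False, p: False}
  {q: True, g: False, p: False, k: False}
  {k: True, g: True, p: True, q: False}
  {g: True, p: True, k: False, q: False}
  {k: True, p: True, g: False, q: False}
  {p: True, g: False, q: False, k: False}
  {g: True, q: True, p: True, k: True}
  {g: True, q: True, p: True, k: False}
  {q: True, p: True, k: True, g: False}


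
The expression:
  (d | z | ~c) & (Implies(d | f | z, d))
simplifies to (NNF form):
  d | (~c & ~f & ~z)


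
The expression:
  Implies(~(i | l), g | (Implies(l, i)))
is always true.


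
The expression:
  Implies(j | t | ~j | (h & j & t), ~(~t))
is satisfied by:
  {t: True}


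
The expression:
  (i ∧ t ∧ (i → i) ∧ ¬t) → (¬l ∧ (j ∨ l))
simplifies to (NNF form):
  True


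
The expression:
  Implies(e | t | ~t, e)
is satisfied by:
  {e: True}


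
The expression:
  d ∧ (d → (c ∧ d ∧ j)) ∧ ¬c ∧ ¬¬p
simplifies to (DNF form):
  False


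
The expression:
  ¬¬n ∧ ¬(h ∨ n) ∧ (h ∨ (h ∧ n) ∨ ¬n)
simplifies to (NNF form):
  False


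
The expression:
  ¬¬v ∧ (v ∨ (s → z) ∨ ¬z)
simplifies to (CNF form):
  v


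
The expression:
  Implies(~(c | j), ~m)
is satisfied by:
  {c: True, j: True, m: False}
  {c: True, j: False, m: False}
  {j: True, c: False, m: False}
  {c: False, j: False, m: False}
  {c: True, m: True, j: True}
  {c: True, m: True, j: False}
  {m: True, j: True, c: False}


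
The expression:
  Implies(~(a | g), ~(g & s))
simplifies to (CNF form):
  True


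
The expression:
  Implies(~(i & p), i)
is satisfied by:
  {i: True}


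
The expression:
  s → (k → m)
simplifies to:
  m ∨ ¬k ∨ ¬s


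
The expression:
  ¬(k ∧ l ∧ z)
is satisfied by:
  {l: False, k: False, z: False}
  {z: True, l: False, k: False}
  {k: True, l: False, z: False}
  {z: True, k: True, l: False}
  {l: True, z: False, k: False}
  {z: True, l: True, k: False}
  {k: True, l: True, z: False}


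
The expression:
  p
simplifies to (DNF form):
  p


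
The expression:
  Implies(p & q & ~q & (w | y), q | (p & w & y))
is always true.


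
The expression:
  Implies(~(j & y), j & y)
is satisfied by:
  {j: True, y: True}


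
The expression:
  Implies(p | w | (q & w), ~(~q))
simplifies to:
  q | (~p & ~w)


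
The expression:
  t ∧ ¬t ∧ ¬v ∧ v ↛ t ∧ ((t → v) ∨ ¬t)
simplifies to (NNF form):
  False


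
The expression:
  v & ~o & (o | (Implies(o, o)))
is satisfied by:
  {v: True, o: False}


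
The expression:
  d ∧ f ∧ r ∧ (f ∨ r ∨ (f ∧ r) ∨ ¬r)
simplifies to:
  d ∧ f ∧ r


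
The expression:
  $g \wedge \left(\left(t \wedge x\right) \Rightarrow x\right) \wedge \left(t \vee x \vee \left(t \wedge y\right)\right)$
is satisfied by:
  {x: True, t: True, g: True}
  {x: True, g: True, t: False}
  {t: True, g: True, x: False}


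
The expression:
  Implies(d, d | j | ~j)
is always true.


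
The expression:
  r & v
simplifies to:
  r & v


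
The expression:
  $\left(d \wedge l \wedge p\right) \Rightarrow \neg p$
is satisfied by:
  {l: False, p: False, d: False}
  {d: True, l: False, p: False}
  {p: True, l: False, d: False}
  {d: True, p: True, l: False}
  {l: True, d: False, p: False}
  {d: True, l: True, p: False}
  {p: True, l: True, d: False}


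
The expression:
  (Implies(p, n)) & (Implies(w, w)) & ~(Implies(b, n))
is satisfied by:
  {b: True, n: False, p: False}


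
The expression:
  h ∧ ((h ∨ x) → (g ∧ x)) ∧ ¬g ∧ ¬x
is never true.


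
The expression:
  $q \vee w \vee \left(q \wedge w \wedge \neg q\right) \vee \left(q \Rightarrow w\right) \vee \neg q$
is always true.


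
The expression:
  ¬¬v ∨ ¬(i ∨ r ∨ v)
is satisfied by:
  {v: True, i: False, r: False}
  {r: True, v: True, i: False}
  {v: True, i: True, r: False}
  {r: True, v: True, i: True}
  {r: False, i: False, v: False}


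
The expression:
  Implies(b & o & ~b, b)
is always true.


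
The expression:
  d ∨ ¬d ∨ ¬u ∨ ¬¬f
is always true.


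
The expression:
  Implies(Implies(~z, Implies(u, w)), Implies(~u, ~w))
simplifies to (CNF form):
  u | ~w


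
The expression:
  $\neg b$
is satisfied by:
  {b: False}


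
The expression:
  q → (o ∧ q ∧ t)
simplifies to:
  (o ∧ t) ∨ ¬q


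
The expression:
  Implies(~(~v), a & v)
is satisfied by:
  {a: True, v: False}
  {v: False, a: False}
  {v: True, a: True}


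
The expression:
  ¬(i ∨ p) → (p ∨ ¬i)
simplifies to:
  True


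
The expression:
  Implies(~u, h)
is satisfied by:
  {u: True, h: True}
  {u: True, h: False}
  {h: True, u: False}


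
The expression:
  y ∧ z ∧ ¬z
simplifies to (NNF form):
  False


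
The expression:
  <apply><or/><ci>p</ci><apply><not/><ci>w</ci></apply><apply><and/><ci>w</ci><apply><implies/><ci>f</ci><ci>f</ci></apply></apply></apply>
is always true.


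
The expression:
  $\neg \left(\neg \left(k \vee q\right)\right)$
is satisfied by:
  {k: True, q: True}
  {k: True, q: False}
  {q: True, k: False}


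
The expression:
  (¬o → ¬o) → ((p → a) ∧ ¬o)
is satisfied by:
  {a: True, o: False, p: False}
  {o: False, p: False, a: False}
  {a: True, p: True, o: False}


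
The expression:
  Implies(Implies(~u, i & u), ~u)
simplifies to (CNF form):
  ~u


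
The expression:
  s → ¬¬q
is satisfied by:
  {q: True, s: False}
  {s: False, q: False}
  {s: True, q: True}


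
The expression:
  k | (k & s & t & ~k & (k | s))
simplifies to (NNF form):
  k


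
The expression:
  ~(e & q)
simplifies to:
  ~e | ~q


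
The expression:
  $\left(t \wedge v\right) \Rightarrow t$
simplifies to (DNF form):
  $\text{True}$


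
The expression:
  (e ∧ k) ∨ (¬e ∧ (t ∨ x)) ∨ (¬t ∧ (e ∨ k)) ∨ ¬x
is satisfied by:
  {k: True, e: False, t: False, x: False}
  {k: False, e: False, t: False, x: False}
  {x: True, k: True, e: False, t: False}
  {x: True, k: False, e: False, t: False}
  {k: True, t: True, x: False, e: False}
  {t: True, x: False, e: False, k: False}
  {x: True, t: True, k: True, e: False}
  {x: True, t: True, k: False, e: False}
  {k: True, e: True, x: False, t: False}
  {e: True, x: False, t: False, k: False}
  {k: True, x: True, e: True, t: False}
  {x: True, e: True, k: False, t: False}
  {k: True, t: True, e: True, x: False}
  {t: True, e: True, x: False, k: False}
  {x: True, t: True, e: True, k: True}


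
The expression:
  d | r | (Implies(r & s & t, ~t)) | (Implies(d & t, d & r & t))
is always true.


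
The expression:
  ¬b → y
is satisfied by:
  {y: True, b: True}
  {y: True, b: False}
  {b: True, y: False}


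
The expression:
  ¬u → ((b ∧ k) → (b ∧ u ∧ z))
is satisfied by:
  {u: True, k: False, b: False}
  {k: False, b: False, u: False}
  {b: True, u: True, k: False}
  {b: True, k: False, u: False}
  {u: True, k: True, b: False}
  {k: True, u: False, b: False}
  {b: True, k: True, u: True}


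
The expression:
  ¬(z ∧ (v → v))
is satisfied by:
  {z: False}


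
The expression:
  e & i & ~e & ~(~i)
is never true.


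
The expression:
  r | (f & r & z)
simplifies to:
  r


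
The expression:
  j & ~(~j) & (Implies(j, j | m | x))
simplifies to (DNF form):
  j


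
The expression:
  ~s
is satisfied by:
  {s: False}


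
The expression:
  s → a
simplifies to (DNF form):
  a ∨ ¬s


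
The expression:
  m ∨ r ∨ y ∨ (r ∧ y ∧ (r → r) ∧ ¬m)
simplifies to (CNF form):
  m ∨ r ∨ y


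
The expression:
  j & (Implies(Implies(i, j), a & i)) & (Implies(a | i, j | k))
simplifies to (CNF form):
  a & i & j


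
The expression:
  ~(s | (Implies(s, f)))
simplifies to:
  False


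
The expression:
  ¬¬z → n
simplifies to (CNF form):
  n ∨ ¬z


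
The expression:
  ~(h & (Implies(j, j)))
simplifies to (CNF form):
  ~h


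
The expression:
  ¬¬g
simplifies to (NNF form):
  g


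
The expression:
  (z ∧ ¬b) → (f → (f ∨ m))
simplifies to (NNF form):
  True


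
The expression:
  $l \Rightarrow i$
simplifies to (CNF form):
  $i \vee \neg l$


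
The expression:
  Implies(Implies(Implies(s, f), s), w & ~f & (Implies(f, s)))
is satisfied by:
  {w: True, f: False, s: False}
  {f: False, s: False, w: False}
  {w: True, f: True, s: False}
  {f: True, w: False, s: False}
  {s: True, w: True, f: False}


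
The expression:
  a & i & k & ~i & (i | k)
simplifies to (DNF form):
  False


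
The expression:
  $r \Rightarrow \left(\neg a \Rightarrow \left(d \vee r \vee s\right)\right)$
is always true.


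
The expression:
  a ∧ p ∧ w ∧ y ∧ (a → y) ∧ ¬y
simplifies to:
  False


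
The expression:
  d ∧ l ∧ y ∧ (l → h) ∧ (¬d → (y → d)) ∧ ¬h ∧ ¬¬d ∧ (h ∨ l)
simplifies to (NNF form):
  False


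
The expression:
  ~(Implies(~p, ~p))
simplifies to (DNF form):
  False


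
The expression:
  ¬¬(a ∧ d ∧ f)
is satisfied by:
  {a: True, d: True, f: True}


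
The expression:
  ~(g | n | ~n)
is never true.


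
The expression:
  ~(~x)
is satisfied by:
  {x: True}


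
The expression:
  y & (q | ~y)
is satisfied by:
  {y: True, q: True}


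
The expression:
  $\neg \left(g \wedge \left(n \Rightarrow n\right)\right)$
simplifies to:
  $\neg g$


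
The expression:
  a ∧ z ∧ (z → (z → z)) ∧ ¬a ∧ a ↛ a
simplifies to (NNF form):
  False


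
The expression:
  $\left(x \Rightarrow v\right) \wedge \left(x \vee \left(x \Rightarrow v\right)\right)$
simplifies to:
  $v \vee \neg x$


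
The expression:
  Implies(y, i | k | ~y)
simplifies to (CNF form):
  i | k | ~y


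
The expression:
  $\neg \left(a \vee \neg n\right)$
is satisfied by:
  {n: True, a: False}


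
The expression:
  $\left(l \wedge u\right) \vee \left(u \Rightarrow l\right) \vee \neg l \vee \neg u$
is always true.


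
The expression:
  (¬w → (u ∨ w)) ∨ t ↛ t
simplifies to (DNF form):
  u ∨ w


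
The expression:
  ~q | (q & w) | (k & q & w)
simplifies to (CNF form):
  w | ~q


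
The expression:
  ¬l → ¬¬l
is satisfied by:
  {l: True}


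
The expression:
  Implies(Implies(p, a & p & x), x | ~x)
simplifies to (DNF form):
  True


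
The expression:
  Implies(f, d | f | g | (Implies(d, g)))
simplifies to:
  True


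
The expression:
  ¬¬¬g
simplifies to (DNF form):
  ¬g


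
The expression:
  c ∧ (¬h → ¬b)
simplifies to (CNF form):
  c ∧ (h ∨ ¬b)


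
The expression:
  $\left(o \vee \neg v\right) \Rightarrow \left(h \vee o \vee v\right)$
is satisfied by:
  {o: True, v: True, h: True}
  {o: True, v: True, h: False}
  {o: True, h: True, v: False}
  {o: True, h: False, v: False}
  {v: True, h: True, o: False}
  {v: True, h: False, o: False}
  {h: True, v: False, o: False}


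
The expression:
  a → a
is always true.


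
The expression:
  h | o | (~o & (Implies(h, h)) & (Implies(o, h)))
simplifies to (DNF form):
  True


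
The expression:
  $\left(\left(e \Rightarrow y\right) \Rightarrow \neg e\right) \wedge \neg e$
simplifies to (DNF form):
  $\neg e$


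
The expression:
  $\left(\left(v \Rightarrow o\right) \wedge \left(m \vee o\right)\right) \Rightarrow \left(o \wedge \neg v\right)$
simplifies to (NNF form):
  $\left(o \wedge \neg v\right) \vee \left(v \wedge \neg o\right) \vee \left(\neg m \wedge \neg o\right)$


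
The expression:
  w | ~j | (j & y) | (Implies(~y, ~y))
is always true.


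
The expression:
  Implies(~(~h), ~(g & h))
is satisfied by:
  {h: False, g: False}
  {g: True, h: False}
  {h: True, g: False}


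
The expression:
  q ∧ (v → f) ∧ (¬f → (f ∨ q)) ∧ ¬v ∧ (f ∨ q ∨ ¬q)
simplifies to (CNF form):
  q ∧ ¬v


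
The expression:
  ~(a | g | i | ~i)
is never true.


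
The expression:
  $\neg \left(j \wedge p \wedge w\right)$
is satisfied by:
  {w: False, p: False, j: False}
  {j: True, w: False, p: False}
  {p: True, w: False, j: False}
  {j: True, p: True, w: False}
  {w: True, j: False, p: False}
  {j: True, w: True, p: False}
  {p: True, w: True, j: False}


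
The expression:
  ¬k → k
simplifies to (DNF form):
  k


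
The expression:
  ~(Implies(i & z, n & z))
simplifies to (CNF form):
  i & z & ~n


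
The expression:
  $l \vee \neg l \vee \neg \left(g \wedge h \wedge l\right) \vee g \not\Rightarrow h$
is always true.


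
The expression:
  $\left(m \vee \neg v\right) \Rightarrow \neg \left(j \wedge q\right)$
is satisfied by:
  {v: True, m: False, q: False, j: False}
  {v: False, m: False, q: False, j: False}
  {m: True, v: True, j: False, q: False}
  {m: True, j: False, v: False, q: False}
  {j: True, v: True, m: False, q: False}
  {j: True, v: False, m: False, q: False}
  {j: True, m: True, v: True, q: False}
  {j: True, m: True, v: False, q: False}
  {q: True, v: True, m: False, j: False}
  {q: True, v: False, m: False, j: False}
  {q: True, m: True, v: True, j: False}
  {q: True, m: True, v: False, j: False}
  {j: True, q: True, v: True, m: False}


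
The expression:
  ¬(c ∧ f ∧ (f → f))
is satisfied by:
  {c: False, f: False}
  {f: True, c: False}
  {c: True, f: False}


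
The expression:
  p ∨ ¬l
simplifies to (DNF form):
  p ∨ ¬l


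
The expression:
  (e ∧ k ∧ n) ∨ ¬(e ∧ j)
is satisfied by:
  {n: True, k: True, e: False, j: False}
  {n: True, k: False, e: False, j: False}
  {k: True, n: False, e: False, j: False}
  {n: False, k: False, e: False, j: False}
  {j: True, n: True, k: True, e: False}
  {j: True, n: True, k: False, e: False}
  {j: True, k: True, n: False, e: False}
  {j: True, k: False, n: False, e: False}
  {n: True, e: True, k: True, j: False}
  {n: True, e: True, k: False, j: False}
  {e: True, k: True, n: False, j: False}
  {e: True, n: False, k: False, j: False}
  {j: True, n: True, e: True, k: True}


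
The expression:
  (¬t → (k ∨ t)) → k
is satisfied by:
  {k: True, t: False}
  {t: False, k: False}
  {t: True, k: True}


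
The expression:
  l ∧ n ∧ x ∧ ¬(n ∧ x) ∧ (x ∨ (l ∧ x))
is never true.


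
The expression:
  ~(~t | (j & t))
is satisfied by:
  {t: True, j: False}


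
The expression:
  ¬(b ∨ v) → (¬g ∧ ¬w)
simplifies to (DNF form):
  b ∨ v ∨ (¬g ∧ ¬w)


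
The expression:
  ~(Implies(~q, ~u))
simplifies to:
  u & ~q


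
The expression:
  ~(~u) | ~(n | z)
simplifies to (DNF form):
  u | (~n & ~z)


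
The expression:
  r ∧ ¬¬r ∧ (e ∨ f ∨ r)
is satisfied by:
  {r: True}


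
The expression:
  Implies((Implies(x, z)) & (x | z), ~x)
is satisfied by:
  {z: False, x: False}
  {x: True, z: False}
  {z: True, x: False}


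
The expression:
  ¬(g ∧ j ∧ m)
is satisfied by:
  {g: False, m: False, j: False}
  {j: True, g: False, m: False}
  {m: True, g: False, j: False}
  {j: True, m: True, g: False}
  {g: True, j: False, m: False}
  {j: True, g: True, m: False}
  {m: True, g: True, j: False}


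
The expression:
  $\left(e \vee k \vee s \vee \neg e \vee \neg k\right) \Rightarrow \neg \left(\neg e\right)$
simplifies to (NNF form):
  $e$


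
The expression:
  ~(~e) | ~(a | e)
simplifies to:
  e | ~a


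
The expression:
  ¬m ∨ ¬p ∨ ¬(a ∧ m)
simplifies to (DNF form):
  ¬a ∨ ¬m ∨ ¬p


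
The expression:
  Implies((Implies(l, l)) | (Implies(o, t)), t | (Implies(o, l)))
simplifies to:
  l | t | ~o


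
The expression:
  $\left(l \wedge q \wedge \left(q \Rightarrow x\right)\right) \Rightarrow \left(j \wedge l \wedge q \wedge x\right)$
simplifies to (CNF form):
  $j \vee \neg l \vee \neg q \vee \neg x$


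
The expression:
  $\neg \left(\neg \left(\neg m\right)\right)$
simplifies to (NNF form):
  $\neg m$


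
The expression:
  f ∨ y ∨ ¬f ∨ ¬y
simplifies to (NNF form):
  True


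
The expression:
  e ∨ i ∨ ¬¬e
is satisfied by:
  {i: True, e: True}
  {i: True, e: False}
  {e: True, i: False}


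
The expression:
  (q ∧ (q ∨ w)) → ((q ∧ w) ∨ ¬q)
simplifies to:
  w ∨ ¬q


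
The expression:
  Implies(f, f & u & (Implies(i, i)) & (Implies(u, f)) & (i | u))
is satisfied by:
  {u: True, f: False}
  {f: False, u: False}
  {f: True, u: True}


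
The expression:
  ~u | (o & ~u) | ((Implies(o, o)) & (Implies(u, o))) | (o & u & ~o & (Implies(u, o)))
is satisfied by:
  {o: True, u: False}
  {u: False, o: False}
  {u: True, o: True}


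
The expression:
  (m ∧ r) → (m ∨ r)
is always true.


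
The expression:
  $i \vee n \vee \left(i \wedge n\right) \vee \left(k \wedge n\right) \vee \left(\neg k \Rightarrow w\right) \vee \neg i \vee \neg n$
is always true.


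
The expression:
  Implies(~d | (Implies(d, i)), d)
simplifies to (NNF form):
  d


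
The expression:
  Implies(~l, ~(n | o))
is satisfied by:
  {l: True, o: False, n: False}
  {n: True, l: True, o: False}
  {l: True, o: True, n: False}
  {n: True, l: True, o: True}
  {n: False, o: False, l: False}


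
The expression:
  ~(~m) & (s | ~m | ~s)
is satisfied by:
  {m: True}


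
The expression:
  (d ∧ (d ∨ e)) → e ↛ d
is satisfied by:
  {d: False}


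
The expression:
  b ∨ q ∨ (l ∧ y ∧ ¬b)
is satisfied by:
  {b: True, q: True, l: True, y: True}
  {b: True, q: True, l: True, y: False}
  {b: True, q: True, y: True, l: False}
  {b: True, q: True, y: False, l: False}
  {b: True, l: True, y: True, q: False}
  {b: True, l: True, y: False, q: False}
  {b: True, l: False, y: True, q: False}
  {b: True, l: False, y: False, q: False}
  {q: True, l: True, y: True, b: False}
  {q: True, l: True, y: False, b: False}
  {q: True, y: True, l: False, b: False}
  {q: True, y: False, l: False, b: False}
  {l: True, y: True, q: False, b: False}


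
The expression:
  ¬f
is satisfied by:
  {f: False}


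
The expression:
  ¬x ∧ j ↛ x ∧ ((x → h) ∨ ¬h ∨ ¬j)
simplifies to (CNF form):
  j ∧ ¬x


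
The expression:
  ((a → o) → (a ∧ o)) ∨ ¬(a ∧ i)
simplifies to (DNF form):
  True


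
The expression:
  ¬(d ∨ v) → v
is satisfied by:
  {d: True, v: True}
  {d: True, v: False}
  {v: True, d: False}


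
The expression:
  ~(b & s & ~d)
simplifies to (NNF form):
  d | ~b | ~s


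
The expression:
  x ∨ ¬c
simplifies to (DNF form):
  x ∨ ¬c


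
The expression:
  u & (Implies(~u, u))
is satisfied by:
  {u: True}


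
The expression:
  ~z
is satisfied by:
  {z: False}


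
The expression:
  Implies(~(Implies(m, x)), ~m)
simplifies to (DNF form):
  x | ~m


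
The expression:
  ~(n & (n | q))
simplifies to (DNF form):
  ~n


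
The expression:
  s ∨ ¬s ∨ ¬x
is always true.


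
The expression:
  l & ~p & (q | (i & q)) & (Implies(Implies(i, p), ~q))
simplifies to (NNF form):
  i & l & q & ~p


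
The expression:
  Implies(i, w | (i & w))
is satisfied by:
  {w: True, i: False}
  {i: False, w: False}
  {i: True, w: True}


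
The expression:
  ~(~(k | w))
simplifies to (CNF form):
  k | w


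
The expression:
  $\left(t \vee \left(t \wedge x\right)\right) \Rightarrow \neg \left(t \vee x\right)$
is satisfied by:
  {t: False}


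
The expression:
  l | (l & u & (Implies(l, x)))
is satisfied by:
  {l: True}


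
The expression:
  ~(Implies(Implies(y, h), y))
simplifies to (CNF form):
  ~y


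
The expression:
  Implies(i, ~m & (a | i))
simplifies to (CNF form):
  ~i | ~m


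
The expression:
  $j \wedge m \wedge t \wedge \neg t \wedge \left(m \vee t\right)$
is never true.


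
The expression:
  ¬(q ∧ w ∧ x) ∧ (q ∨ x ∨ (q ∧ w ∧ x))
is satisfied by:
  {x: True, w: False, q: False}
  {q: True, x: True, w: False}
  {w: True, x: True, q: False}
  {q: True, x: False, w: False}
  {q: True, w: True, x: False}


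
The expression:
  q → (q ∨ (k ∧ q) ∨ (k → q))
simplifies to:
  True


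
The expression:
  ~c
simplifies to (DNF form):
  ~c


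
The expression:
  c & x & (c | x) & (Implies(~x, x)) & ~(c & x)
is never true.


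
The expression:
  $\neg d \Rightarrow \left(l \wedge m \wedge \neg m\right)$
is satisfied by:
  {d: True}


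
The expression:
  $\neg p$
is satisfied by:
  {p: False}


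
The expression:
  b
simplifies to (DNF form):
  b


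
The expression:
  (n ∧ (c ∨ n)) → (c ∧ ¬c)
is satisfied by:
  {n: False}


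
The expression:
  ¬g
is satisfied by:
  {g: False}


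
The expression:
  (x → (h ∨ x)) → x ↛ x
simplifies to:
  False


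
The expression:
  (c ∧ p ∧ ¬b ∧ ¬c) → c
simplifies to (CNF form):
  True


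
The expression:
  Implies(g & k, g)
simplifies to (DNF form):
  True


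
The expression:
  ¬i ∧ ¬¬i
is never true.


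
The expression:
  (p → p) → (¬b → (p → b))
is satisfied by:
  {b: True, p: False}
  {p: False, b: False}
  {p: True, b: True}


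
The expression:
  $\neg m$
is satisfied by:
  {m: False}


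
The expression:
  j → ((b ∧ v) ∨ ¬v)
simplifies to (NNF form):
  b ∨ ¬j ∨ ¬v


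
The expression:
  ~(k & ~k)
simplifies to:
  True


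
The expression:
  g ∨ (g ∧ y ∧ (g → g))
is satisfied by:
  {g: True}


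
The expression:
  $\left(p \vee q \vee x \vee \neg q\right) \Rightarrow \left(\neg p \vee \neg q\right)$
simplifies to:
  $\neg p \vee \neg q$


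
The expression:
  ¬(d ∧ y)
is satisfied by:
  {d: False, y: False}
  {y: True, d: False}
  {d: True, y: False}


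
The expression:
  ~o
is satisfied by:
  {o: False}


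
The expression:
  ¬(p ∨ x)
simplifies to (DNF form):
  ¬p ∧ ¬x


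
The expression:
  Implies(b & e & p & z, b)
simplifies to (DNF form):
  True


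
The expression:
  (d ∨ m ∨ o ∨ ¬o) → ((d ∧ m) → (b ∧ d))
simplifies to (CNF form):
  b ∨ ¬d ∨ ¬m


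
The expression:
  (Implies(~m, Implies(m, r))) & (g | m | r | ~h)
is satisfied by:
  {r: True, g: True, m: True, h: False}
  {r: True, g: True, h: False, m: False}
  {r: True, m: True, h: False, g: False}
  {r: True, h: False, m: False, g: False}
  {g: True, m: True, h: False, r: False}
  {g: True, h: False, m: False, r: False}
  {m: True, g: False, h: False, r: False}
  {g: False, h: False, m: False, r: False}
  {g: True, r: True, h: True, m: True}
  {g: True, r: True, h: True, m: False}
  {r: True, h: True, m: True, g: False}
  {r: True, h: True, g: False, m: False}
  {m: True, h: True, g: True, r: False}
  {h: True, g: True, r: False, m: False}
  {h: True, m: True, r: False, g: False}


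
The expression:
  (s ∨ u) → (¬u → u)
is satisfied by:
  {u: True, s: False}
  {s: False, u: False}
  {s: True, u: True}


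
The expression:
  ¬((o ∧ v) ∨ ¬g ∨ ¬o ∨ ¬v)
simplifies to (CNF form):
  False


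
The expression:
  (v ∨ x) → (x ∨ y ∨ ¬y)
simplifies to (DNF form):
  True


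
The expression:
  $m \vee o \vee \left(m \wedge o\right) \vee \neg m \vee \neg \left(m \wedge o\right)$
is always true.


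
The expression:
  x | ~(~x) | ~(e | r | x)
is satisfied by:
  {x: True, e: False, r: False}
  {r: True, x: True, e: False}
  {x: True, e: True, r: False}
  {r: True, x: True, e: True}
  {r: False, e: False, x: False}


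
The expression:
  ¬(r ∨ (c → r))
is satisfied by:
  {c: True, r: False}


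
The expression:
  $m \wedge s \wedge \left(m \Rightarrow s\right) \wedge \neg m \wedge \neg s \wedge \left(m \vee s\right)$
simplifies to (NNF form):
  $\text{False}$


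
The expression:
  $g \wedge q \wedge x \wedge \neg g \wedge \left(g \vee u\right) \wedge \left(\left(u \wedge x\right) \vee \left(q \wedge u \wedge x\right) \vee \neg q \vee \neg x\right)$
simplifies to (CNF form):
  $\text{False}$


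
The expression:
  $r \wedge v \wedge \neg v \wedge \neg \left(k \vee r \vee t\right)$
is never true.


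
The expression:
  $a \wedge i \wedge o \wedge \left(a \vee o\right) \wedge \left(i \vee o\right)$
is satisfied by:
  {a: True, i: True, o: True}


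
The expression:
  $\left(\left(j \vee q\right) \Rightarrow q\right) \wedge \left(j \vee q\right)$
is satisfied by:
  {q: True}


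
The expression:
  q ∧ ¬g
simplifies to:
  q ∧ ¬g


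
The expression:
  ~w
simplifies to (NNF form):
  ~w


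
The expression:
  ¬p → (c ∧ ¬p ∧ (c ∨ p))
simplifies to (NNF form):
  c ∨ p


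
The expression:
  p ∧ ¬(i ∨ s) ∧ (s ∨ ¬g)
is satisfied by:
  {p: True, g: False, i: False, s: False}


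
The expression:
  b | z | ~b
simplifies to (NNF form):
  True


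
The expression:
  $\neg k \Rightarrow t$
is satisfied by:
  {k: True, t: True}
  {k: True, t: False}
  {t: True, k: False}


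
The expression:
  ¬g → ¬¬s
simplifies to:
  g ∨ s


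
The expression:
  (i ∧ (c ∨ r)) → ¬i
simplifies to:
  (¬c ∧ ¬r) ∨ ¬i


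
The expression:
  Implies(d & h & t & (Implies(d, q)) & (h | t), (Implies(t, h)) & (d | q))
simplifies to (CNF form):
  True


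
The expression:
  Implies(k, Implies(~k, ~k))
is always true.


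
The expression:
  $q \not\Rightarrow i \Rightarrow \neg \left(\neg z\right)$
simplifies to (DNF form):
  $i \vee z \vee \neg q$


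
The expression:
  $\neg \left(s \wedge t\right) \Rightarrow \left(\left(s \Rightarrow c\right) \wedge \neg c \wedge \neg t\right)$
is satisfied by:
  {s: True, t: True, c: False}
  {s: True, c: True, t: True}
  {c: False, t: False, s: False}


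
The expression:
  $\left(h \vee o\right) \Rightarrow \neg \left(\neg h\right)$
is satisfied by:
  {h: True, o: False}
  {o: False, h: False}
  {o: True, h: True}


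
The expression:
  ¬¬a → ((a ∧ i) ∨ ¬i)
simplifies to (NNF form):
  True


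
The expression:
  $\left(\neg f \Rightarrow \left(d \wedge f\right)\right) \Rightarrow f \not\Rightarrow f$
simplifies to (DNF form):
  $\neg f$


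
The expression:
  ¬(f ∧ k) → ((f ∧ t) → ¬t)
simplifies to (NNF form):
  k ∨ ¬f ∨ ¬t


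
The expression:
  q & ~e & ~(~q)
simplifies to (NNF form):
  q & ~e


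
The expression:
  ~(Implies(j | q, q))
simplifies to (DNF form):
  j & ~q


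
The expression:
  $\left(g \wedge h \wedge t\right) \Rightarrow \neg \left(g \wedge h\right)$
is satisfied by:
  {h: False, t: False, g: False}
  {g: True, h: False, t: False}
  {t: True, h: False, g: False}
  {g: True, t: True, h: False}
  {h: True, g: False, t: False}
  {g: True, h: True, t: False}
  {t: True, h: True, g: False}


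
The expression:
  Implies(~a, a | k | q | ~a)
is always true.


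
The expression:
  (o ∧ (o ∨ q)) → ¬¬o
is always true.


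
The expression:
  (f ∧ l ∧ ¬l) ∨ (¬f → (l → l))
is always true.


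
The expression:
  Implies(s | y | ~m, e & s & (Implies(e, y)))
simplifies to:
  (m | s) & (e | ~y) & (s | ~y) & (y | ~s)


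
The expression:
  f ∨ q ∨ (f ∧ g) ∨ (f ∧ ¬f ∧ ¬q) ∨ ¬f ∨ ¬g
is always true.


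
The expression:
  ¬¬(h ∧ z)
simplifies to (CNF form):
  h ∧ z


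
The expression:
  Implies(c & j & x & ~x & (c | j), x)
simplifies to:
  True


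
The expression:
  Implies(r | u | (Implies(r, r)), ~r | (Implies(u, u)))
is always true.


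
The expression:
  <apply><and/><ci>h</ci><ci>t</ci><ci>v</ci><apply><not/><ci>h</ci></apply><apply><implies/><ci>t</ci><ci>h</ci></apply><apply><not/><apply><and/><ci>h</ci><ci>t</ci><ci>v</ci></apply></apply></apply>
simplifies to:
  <false/>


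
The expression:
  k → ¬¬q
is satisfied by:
  {q: True, k: False}
  {k: False, q: False}
  {k: True, q: True}


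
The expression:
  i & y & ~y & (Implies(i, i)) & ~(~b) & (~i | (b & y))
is never true.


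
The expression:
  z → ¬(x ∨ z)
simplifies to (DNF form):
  ¬z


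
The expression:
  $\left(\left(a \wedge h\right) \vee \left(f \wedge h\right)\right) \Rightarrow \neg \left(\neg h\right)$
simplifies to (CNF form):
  $\text{True}$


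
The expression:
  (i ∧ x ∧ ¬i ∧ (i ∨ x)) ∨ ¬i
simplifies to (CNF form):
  ¬i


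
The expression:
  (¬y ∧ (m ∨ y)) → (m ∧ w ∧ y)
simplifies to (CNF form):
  y ∨ ¬m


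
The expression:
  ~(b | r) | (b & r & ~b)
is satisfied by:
  {r: False, b: False}


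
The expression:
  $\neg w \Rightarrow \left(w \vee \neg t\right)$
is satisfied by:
  {w: True, t: False}
  {t: False, w: False}
  {t: True, w: True}


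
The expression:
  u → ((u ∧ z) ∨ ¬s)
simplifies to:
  z ∨ ¬s ∨ ¬u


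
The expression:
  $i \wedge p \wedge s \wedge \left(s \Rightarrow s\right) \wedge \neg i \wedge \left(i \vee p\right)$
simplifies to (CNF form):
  $\text{False}$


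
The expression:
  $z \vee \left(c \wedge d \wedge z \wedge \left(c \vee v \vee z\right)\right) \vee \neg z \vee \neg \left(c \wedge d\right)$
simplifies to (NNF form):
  $\text{True}$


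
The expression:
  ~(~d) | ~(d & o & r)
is always true.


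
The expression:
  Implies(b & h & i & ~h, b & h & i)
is always true.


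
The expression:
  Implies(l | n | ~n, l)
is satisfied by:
  {l: True}


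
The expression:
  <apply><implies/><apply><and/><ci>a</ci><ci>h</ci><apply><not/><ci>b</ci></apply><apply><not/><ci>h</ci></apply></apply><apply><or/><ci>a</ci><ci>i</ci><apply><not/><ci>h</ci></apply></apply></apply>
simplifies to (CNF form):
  <true/>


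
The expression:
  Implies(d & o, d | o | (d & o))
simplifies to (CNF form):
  True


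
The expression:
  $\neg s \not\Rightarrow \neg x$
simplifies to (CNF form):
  $x \wedge \neg s$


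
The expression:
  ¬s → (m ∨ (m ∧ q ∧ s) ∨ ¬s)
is always true.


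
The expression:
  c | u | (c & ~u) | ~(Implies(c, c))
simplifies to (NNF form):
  c | u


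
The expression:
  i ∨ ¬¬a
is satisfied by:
  {i: True, a: True}
  {i: True, a: False}
  {a: True, i: False}


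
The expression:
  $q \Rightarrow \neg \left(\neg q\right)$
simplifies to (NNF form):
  $\text{True}$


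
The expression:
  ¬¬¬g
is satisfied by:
  {g: False}


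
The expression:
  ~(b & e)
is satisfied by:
  {e: False, b: False}
  {b: True, e: False}
  {e: True, b: False}


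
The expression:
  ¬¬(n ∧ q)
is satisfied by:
  {q: True, n: True}


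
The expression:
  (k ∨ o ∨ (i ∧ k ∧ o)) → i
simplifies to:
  i ∨ (¬k ∧ ¬o)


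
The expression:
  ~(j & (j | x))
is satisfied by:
  {j: False}


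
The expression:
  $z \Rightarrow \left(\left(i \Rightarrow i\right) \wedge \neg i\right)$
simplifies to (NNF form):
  $\neg i \vee \neg z$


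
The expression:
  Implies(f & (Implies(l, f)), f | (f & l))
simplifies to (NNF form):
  True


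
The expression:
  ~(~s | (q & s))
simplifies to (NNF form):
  s & ~q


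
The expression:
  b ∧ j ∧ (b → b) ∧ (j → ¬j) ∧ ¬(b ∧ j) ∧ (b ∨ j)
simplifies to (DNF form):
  False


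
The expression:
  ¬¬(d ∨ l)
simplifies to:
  d ∨ l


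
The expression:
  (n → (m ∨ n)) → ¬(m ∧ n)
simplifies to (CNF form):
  ¬m ∨ ¬n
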